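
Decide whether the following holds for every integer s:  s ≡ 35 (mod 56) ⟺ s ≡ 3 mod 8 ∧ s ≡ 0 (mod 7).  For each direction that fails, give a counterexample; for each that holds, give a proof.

(⟹) Suppose s ≡ 35 (mod 56); write s = 56j + 35. Since 8 ∣ 56, reducing mod 8 gives s ≡ 35 ≡ 3 (mod 8); since 7 ∣ 56, reducing mod 7 gives s ≡ 35 ≡ 0 (mod 7).

(⟸) Conversely, if s ≡ 3 (mod 8) and s ≡ 0 (mod 7), then by the Chinese remainder theorem s ≡ 35 (mod 56). This is exactly s ≡ 35 (mod 56).

Both directions hold.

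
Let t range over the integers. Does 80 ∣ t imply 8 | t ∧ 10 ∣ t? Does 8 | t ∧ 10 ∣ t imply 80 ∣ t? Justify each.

Only the forward direction holds.

[⇒] If 80 ∣ t, write t = 80q. Since 80 = 10·8, t = 8·(10q), so 8 ∣ t; and since 80 = 8·10, t = 10·(8q), so 10 ∣ t.

[⇐] This fails: take t = 40. Both 8 ∣ 40 and 10 ∣ 40, yet 40 is not a multiple of 80 (since 40 = 0·80 + 40), so 80 ∤ 40.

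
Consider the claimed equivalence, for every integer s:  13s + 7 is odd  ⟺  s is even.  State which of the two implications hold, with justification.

Both directions hold.

(⟸) Suppose s is even; write s = 2j. Then 13s + 7 = 13·(2j) + 7 = 2·13j + 7, which is odd.

(⟹) Suppose 13s + 7 is odd. Since 13 is odd, 13s and s have the same parity, so 13s + 7 ≡ s + 7 (mod 2). As 7 is odd, 13s + 7 is odd exactly when s is even. Thus s is even.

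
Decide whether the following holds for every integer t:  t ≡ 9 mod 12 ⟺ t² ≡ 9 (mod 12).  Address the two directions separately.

Only the forward direction holds.

(→) Suppose t ≡ 9 mod 12. Write t = 12j + 9. Then (12j + 9)² = 144j² + 216j + 81 = 12(12j² + 18j + 6) + 9, so t² ≡ 9 (mod 12).

(←) This fails: take t = 3. Then 3² = 9 ≡ 9 (mod 12), yet 3 ≡ 3 (mod 12), not 9.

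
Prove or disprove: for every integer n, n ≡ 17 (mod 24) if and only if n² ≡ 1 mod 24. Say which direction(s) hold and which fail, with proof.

The forward direction holds; the converse fails.

(⇐) This fails: take n = 1. Then 1² = 1 ≡ 1 (mod 24), yet 1 ≡ 1 (mod 24), not 17.

(⇒) Suppose n ≡ 17 (mod 24). Write n = 24j + 17. Then (24j + 17)² = 576j² + 816j + 289 = 24(24j² + 34j + 12) + 1, so n² ≡ 1 (mod 24).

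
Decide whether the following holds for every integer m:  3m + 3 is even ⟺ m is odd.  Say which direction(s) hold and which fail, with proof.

Both implications hold.

Forward direction. Suppose 3m + 3 is even. Since 3 is odd, 3m and m have the same parity, so 3m + 3 ≡ m + 3 (mod 2). As 3 is odd, 3m + 3 is even exactly when m is odd. Thus m is odd.

Converse. Suppose m is odd; write m = 2j + 1. Then 3m + 3 = 3·(2j + 1) + 3 = 2·3j + 6, which is even.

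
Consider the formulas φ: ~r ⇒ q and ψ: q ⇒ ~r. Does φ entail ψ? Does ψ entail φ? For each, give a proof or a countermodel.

(⟹) This fails. Under q = T, r = T, the left side is true but the right side is false.

(⟸) This fails. Under q = F, r = F, the left side is false but the right side is true.

Neither direction holds.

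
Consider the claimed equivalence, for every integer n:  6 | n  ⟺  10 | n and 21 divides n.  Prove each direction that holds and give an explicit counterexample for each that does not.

[⇒] This fails: take n = 6. Certainly 6 ∣ 6, but 10 ∤ 6.

[⇐] Suppose 10 ∣ n and 21 ∣ n. Any common multiple of 10 and 21 is a multiple of their lcm; here gcd(10, 21) = 1, so lcm(10, 21) = 10·21 = 210, so 210 ∣ n. Since 6 ∣ 210, it follows that 6 ∣ n.

Only the reverse direction holds.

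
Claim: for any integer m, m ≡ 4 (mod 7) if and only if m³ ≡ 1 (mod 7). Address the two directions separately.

Forward direction. Suppose m ≡ 4 (mod 7). Write m = 7j + 4. Then (7j + 4)³ = 343j³ + 588j² + 336j + 64 = 7(49j³ + 84j² + 48j + 9) + 1, so m³ ≡ 1 (mod 7).

Converse. This fails: take m = 1. Then 1³ = 1 ≡ 1 (mod 7), yet 1 ≡ 1 (mod 7), not 4.

Not equivalent: only (⇒) holds.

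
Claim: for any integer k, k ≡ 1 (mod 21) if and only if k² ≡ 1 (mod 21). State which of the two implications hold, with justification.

Only the forward direction holds.

(⟸) This fails: take k = 8. Then 8² = 64 ≡ 1 (mod 21), yet 8 ≡ 8 (mod 21), not 1.

(⟹) Suppose k ≡ 1 (mod 21). Write k = 21j + 1. Then (21j + 1)² = 441j² + 42j + 1 = 21(21j² + 2j) + 1, so k² ≡ 1 (mod 21).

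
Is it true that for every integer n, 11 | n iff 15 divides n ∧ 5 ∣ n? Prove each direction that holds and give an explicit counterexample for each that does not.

Both directions fail.

Forward direction. This fails: take n = 11. Certainly 11 ∣ 11, but 15 ∤ 11.

Converse. This fails: take n = 15. Both 15 ∣ 15 and 5 ∣ 15, yet 15 is not a multiple of 11 (since 15 = 1·11 + 4), so 11 ∤ 15.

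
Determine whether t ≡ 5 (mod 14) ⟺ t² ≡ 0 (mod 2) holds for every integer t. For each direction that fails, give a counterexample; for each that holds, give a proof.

(⇒) fails and (⇐) fails.

(→) This fails: take t = 5. Then 5 ≡ 5 (mod 14), but 5² = 25 ≡ 1 (mod 2), not 0.

(←) This fails: take t = 0. Then 0² = 0 ≡ 0 (mod 2), yet 0 ≡ 0 (mod 14), not 5.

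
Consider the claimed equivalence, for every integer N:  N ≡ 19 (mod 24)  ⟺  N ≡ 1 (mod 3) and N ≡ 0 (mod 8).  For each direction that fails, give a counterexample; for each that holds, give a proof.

[⇒] This fails: N = 19 gives 19 ≡ 19 (mod 24) but 19 ≡ 3 (mod 8), so the conjunction on the right does not hold.

[⇐] This fails: N = 16 satisfies both congruences on the right (16 ≡ 1 mod 3 and 16 ≡ 0 mod 8) yet 16 ≡ 16 (mod 24), not 19.

Neither direction holds.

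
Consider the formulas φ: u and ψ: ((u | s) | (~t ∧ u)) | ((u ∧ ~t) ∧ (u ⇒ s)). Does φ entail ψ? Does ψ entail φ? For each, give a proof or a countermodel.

(⟸) This fails. Under s = T, t = F, u = F, the left side is false but the right side is true.

(⟹) Assume the antecedent. If s is true, the consequent reduces to true regardless of the other variables. If s is false, the antecedent forces (s = F, t = F, u = T) or (s = F, t = T, u = T), and the consequent holds there. Either way the consequent holds.

The forward direction holds; the converse fails.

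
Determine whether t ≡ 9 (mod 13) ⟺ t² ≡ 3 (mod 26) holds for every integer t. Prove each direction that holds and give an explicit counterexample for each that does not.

(⇒) This fails: take t = 22. Then 22 ≡ 9 (mod 13), but 22² = 484 ≡ 16 (mod 26), not 3.

(⇐) This fails: take t = 17. Then 17² = 289 ≡ 3 (mod 26), yet 17 ≡ 4 (mod 13), not 9.

Neither direction holds.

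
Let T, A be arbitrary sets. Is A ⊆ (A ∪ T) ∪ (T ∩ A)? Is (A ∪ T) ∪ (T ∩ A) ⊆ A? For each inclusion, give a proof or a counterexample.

(⟹) Let x ∈ A. Then either x ∈ A and x ∉ T; or x ∈ T ∩ A. In each case x ∈ (A ∪ T) ∪ (T ∩ A), so A ⊆ (A ∪ T) ∪ (T ∩ A).

(⟸) This inclusion fails. Take T = {1}, A = ∅; then 1 ∈ (A ∪ T) ∪ (T ∩ A) but 1 ∉ A.

The sets are not equal: only the forward inclusion holds.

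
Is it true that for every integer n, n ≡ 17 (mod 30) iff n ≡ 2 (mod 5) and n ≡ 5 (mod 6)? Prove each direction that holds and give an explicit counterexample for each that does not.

The biconditional holds.

Converse. If n ≡ 2 (mod 5) and n ≡ 5 (mod 6), then by the Chinese remainder theorem n ≡ 17 (mod 30). This is exactly n ≡ 17 (mod 30).

Forward direction. Suppose n ≡ 17 (mod 30); write n = 30j + 17. Since 5 ∣ 30, reducing mod 5 gives n ≡ 17 ≡ 2 (mod 5); since 6 ∣ 30, reducing mod 6 gives n ≡ 17 ≡ 5 (mod 6).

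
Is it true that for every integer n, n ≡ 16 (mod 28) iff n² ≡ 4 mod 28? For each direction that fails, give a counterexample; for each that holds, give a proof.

Only the forward implication holds.

[⇒] Suppose n ≡ 16 (mod 28). Write n = 28j + 16. Then (28j + 16)² = 784j² + 896j + 256 = 28(28j² + 32j + 9) + 4, so n² ≡ 4 (mod 28).

[⇐] This fails: take n = 2. Then 2² = 4 ≡ 4 (mod 28), yet 2 ≡ 2 (mod 28), not 16.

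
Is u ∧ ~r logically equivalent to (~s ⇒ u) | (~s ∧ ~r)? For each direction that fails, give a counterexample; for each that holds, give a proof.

Not equivalent: only (⇒) holds.

(→) Assume the antecedent. If u is true, (~s ⇒ u) | (~s ∧ ~r) reduces to true regardless of the other variables. If u is false, the antecedent cannot hold. Either way (~s ⇒ u) | (~s ∧ ~r) holds.

(←) This fails. Under u = F, s = F, r = F, the left side is false but the right side is true.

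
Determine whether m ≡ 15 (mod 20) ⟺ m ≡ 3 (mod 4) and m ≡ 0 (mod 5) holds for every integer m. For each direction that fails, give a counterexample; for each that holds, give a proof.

Converse. If m ≡ 3 (mod 4) and m ≡ 0 (mod 5), then by the Chinese remainder theorem m ≡ 15 (mod 20). This is exactly m ≡ 15 (mod 20).

Forward direction. Suppose m ≡ 15 (mod 20); write m = 20j + 15. Since 4 ∣ 20, reducing mod 4 gives m ≡ 15 ≡ 3 (mod 4); since 5 ∣ 20, reducing mod 5 gives m ≡ 15 ≡ 0 (mod 5).

Both implications hold.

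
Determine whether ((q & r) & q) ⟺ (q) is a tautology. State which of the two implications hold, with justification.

Not equivalent: only (⇒) holds.

(→) Assume the antecedent. If r is true, the antecedent forces (r = T, q = T), and q holds there. If r is false, the antecedent cannot hold. Either way q holds.

(←) This fails. Under r = F, q = T, the left side is false but the right side is true.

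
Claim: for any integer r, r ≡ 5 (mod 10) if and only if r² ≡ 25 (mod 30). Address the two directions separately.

Forward direction. This fails: take r = 15. Then 15 ≡ 5 (mod 10), but 15² = 225 ≡ 15 (mod 30), not 25.

Converse. The residues r modulo 30 with r² ≡ 25 (mod 30) are exactly {5, 25}, and each is ≡ 5 (mod 10).

Only the converse holds.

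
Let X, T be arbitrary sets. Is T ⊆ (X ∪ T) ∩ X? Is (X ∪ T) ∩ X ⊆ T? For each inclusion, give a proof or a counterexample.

Forward inclusion. This inclusion fails. Take X = ∅, T = {1}; then 1 ∈ T but 1 ∉ (X ∪ T) ∩ X.

Reverse inclusion. This inclusion fails. Take X = {1}, T = ∅; then 1 ∈ (X ∪ T) ∩ X but 1 ∉ T.

Both inclusions fail.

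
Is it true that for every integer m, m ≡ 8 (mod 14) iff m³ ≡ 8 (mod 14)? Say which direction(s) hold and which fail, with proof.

(⟸) This fails: take m = 2. Then 2³ = 8 ≡ 8 (mod 14), yet 2 ≡ 2 (mod 14), not 8.

(⟹) Suppose m ≡ 8 (mod 14). Write m = 14j + 8. Then (14j + 8)³ = 2744j³ + 4704j² + 2688j + 512 = 14(196j³ + 336j² + 192j + 36) + 8, so m³ ≡ 8 (mod 14).

Not equivalent: only (⇒) holds.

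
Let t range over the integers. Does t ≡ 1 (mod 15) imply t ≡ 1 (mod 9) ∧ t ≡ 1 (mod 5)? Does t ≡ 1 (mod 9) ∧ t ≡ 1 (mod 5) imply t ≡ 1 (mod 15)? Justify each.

Only the converse holds.

[⇒] This fails: t = 16 gives 16 ≡ 1 (mod 15) but 16 ≡ 7 (mod 9), so the conjunction on the right does not hold.

[⇐] Conversely, if t ≡ 1 (mod 9) and t ≡ 1 (mod 5), then by the Chinese remainder theorem t ≡ 1 (mod 45). Since 1 ≡ 1 (mod 15) and 15 ∣ 45, we get t ≡ 1 (mod 15).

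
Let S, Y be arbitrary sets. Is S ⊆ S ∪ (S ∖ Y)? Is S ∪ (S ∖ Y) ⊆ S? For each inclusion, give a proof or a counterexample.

Both inclusions hold; the sets are equal.

(⊆) Let x ∈ S. Then either x ∈ S and x ∉ Y; or x ∈ S ∩ Y. In each case x ∈ S ∪ (S ∖ Y), so S ⊆ S ∪ (S ∖ Y).

(⊇) Let x ∈ S ∪ (S ∖ Y). Then either x ∈ S and x ∉ Y; or x ∈ S ∩ Y. In each case x ∈ S, so S ∪ (S ∖ Y) ⊆ S.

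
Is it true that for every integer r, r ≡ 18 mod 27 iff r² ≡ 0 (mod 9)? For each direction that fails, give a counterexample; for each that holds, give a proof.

(⇒) Suppose r ≡ 18 (mod 27). Then r² ≡ 18² = 324 (mod 27), and since 9 ∣ 27, also r² ≡ 0 (mod 9).

(⇐) This fails: take r = 0. Then 0² = 0 ≡ 0 (mod 9), yet 0 ≡ 0 (mod 27), not 18.

Not equivalent: only (⇒) holds.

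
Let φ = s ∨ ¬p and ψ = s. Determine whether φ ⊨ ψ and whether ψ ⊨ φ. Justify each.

[⇒] This fails. Under s = F, p = F, the left side is true but the right side is false.

[⇐] Assume the antecedent. If s is true, s ∨ ¬p reduces to true regardless of the other variables. If s is false, the antecedent cannot hold. Either way s ∨ ¬p holds.

Only the reverse direction holds.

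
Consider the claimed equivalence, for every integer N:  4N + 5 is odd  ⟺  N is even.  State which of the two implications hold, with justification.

Forward direction. This fails: take N = 7. Then 4N + 5 = 33, which is odd, yet N = 7 is odd, not even.

Converse. Suppose N is even. Since 4 is even, 4N is even for every N, so 4N + 5 has the same parity as 5, which is odd. Hence 4N + 5 is odd.

Not equivalent: only (⇐) holds.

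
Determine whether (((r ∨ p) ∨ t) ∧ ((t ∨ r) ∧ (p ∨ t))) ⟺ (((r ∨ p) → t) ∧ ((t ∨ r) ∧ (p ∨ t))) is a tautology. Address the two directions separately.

[⇒] This fails. Under r = T, t = F, p = T, the left side is true but the right side is false.

[⇐] Assume the antecedent. If r is true, the antecedent forces (r = T, t = T, p = F) or (r = T, t = T, p = T), and the consequent holds there. If r is false, the antecedent forces (r = F, t = T, p = F) or (r = F, t = T, p = T), and the consequent holds there. Either way the consequent holds.

Not equivalent: only (⇐) holds.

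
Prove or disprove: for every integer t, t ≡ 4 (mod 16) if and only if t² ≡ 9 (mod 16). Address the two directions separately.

Neither direction holds.

(⇒) This fails: take t = 4. Then 4 ≡ 4 (mod 16), but 4² = 16 ≡ 0 (mod 16), not 9.

(⇐) This fails: take t = 3. Then 3² = 9 ≡ 9 (mod 16), yet 3 ≡ 3 (mod 16), not 4.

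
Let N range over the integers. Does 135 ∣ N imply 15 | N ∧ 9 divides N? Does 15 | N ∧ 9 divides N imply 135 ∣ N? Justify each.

[⇒] If 135 ∣ N, write N = 135q. Since 135 = 9·15, N = 15·(9q), so 15 ∣ N; and since 135 = 15·9, N = 9·(15q), so 9 ∣ N.

[⇐] This fails: take N = 45. Both 15 ∣ 45 and 9 ∣ 45, yet 45 is not a multiple of 135 (since 45 = 0·135 + 45), so 135 ∤ 45.

The forward direction holds; the converse fails.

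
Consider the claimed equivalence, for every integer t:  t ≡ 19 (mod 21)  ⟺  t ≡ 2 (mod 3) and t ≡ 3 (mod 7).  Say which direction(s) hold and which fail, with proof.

(⟹) This fails: t = 19 gives 19 ≡ 19 (mod 21) but 19 ≡ 1 (mod 3), so the conjunction on the right does not hold.

(⟸) This fails: t = 17 satisfies both congruences on the right (17 ≡ 2 mod 3 and 17 ≡ 3 mod 7) yet 17 ≡ 17 (mod 21), not 19.

Neither implication holds.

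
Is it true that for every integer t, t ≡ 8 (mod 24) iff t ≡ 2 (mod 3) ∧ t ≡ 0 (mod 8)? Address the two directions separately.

[⇒] Suppose t ≡ 8 (mod 24); write t = 24j + 8. Since 3 ∣ 24, reducing mod 3 gives t ≡ 8 ≡ 2 (mod 3); since 8 ∣ 24, reducing mod 8 gives t ≡ 8 ≡ 0 (mod 8).

[⇐] Conversely, if t ≡ 2 (mod 3) and t ≡ 0 (mod 8), then by the Chinese remainder theorem t ≡ 8 (mod 24). This is exactly t ≡ 8 (mod 24).

Both directions hold; the statement is true.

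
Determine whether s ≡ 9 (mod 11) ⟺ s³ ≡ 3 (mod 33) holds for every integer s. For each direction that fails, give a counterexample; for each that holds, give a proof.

Only the converse holds.

Converse. The residues r modulo 33 with r³ ≡ 3 (mod 33) are exactly {9}, and each is ≡ 9 (mod 11).

Forward direction. This fails: take s = 20. Then 20 ≡ 9 (mod 11), but 20³ = 8000 ≡ 14 (mod 33), not 3.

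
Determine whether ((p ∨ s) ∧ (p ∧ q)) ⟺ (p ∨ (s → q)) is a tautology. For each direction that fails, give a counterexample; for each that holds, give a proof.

The forward direction holds; the converse fails.

(⇒) Assume the antecedent. If q is true, p ∨ (s → q) reduces to true regardless of the other variables. If q is false, the antecedent cannot hold. Either way p ∨ (s → q) holds.

(⇐) This fails. Under q = F, p = F, s = F, the left side is false but the right side is true.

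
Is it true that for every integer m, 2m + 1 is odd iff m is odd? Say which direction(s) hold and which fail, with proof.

Not equivalent: only (⇐) holds.

[⇒] This fails: take m = 0. Then 2m + 1 = 1, which is odd, yet m = 0 is even, not odd.

[⇐] Suppose m is odd. Since 2 is even, 2m is even for every m, so 2m + 1 has the same parity as 1, which is odd. Hence 2m + 1 is odd.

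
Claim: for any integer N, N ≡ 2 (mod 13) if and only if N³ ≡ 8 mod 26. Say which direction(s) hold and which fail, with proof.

Forward direction. This fails: take N = 15. Then 15 ≡ 2 (mod 13), but 15³ = 3375 ≡ 21 (mod 26), not 8.

Converse. This fails: take N = 6. Then 6³ = 216 ≡ 8 (mod 26), yet 6 ≡ 6 (mod 13), not 2.

Neither implication holds.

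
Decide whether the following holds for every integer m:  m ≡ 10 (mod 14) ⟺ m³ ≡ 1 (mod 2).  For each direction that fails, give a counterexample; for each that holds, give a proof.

(⟹) This fails: take m = 10. Then 10 ≡ 10 (mod 14), but 10³ = 1000 ≡ 0 (mod 2), not 1.

(⟸) This fails: take m = 1. Then 1³ = 1 ≡ 1 (mod 2), yet 1 ≡ 1 (mod 14), not 10.

(⇒) fails and (⇐) fails.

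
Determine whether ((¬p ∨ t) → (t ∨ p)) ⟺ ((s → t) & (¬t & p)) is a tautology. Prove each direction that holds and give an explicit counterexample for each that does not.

The forward direction fails; the converse holds.

(⟹) This fails. Under p = F, t = T, s = F, the left side is true but the right side is false.

(⟸) Assume the antecedent. If p is true, (¬p ∨ t) → (t ∨ p) reduces to true regardless of the other variables. If p is false, the antecedent cannot hold. Either way (¬p ∨ t) → (t ∨ p) holds.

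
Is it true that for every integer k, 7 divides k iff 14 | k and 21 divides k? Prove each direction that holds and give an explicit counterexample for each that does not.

Not equivalent: only (⇐) holds.

(⇒) This fails: take k = 7. Certainly 7 ∣ 7, but 14 ∤ 7.

(⇐) Suppose 14 ∣ k and 21 ∣ k. Any common multiple of 14 and 21 is a multiple of their lcm; here lcm(14, 21) = 14·21/gcd(14, 21) = 294/7 = 42, so 42 ∣ k. Since 7 ∣ 42, it follows that 7 ∣ k.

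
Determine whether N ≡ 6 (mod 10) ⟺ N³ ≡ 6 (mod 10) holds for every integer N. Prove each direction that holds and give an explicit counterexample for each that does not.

(→) Suppose N ≡ 6 (mod 10). Write N = 10j + 6. Then (10j + 6)³ = 1000j³ + 1800j² + 1080j + 216 = 10(100j³ + 180j² + 108j + 21) + 6, so N³ ≡ 6 (mod 10).

(←) Conversely, suppose N³ ≡ 6 (mod 10). The only residue r in {0, …, 9} with r³ ≡ 6 (mod 10) is r = 6, so N ≡ 6 (mod 10).

Both implications hold.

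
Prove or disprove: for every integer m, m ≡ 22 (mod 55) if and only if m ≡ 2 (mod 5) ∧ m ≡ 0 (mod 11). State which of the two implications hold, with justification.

(⟹) Suppose m ≡ 22 (mod 55); write m = 55j + 22. Since 5 ∣ 55, reducing mod 5 gives m ≡ 22 ≡ 2 (mod 5); since 11 ∣ 55, reducing mod 11 gives m ≡ 22 ≡ 0 (mod 11).

(⟸) Conversely, if m ≡ 2 (mod 5) and m ≡ 0 (mod 11), then by the Chinese remainder theorem m ≡ 22 (mod 55). This is exactly m ≡ 22 (mod 55).

Equivalent; both directions hold.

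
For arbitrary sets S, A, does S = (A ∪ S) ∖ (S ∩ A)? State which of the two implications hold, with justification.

(⟹) This inclusion fails. Take S = {1}, A = {1}; then 1 ∈ S but 1 ∉ (A ∪ S) ∖ (S ∩ A).

(⟸) This inclusion fails. Take S = ∅, A = {1}; then 1 ∈ (A ∪ S) ∖ (S ∩ A) but 1 ∉ S.

Both inclusions fail.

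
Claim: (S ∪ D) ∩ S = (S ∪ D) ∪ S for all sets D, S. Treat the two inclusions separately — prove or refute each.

Forward inclusion. Let x ∈ (S ∪ D) ∩ S. Then either x ∈ S and x ∉ D; or x ∈ D ∩ S. In each case x ∈ (S ∪ D) ∪ S, so (S ∪ D) ∩ S ⊆ (S ∪ D) ∪ S.

Reverse inclusion. This inclusion fails. Take D = {1}, S = ∅; then 1 ∈ (S ∪ D) ∪ S but 1 ∉ (S ∪ D) ∩ S.

(⊆) holds; (⊇) fails.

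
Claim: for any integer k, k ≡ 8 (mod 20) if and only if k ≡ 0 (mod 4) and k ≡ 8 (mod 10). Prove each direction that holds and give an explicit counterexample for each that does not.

The biconditional holds.

Converse. If k ≡ 0 (mod 4) and k ≡ 8 (mod 10), then by the Chinese remainder theorem k ≡ 8 (mod 20). This is exactly k ≡ 8 (mod 20).

Forward direction. Suppose k ≡ 8 (mod 20); write k = 20j + 8. Since 4 ∣ 20, reducing mod 4 gives k ≡ 8 ≡ 0 (mod 4); since 10 ∣ 20, reducing mod 10 gives k ≡ 8 (mod 10).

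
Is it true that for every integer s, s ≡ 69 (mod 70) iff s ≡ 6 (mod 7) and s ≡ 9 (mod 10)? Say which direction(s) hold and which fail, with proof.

(⇒) Suppose s ≡ 69 (mod 70); write s = 70j + 69. Since 7 ∣ 70, reducing mod 7 gives s ≡ 69 ≡ 6 (mod 7); since 10 ∣ 70, reducing mod 10 gives s ≡ 69 ≡ 9 (mod 10).

(⇐) Conversely, if s ≡ 6 (mod 7) and s ≡ 9 (mod 10), then by the Chinese remainder theorem s ≡ 69 (mod 70). This is exactly s ≡ 69 (mod 70).

Equivalent; both directions hold.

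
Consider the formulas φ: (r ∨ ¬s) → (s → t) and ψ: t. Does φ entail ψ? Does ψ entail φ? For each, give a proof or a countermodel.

(→) This fails. Under s = F, t = F, r = F, the left side is true but the right side is false.

(←) Assume the antecedent. If s is true, the antecedent forces (s = T, t = T, r = F) or (s = T, t = T, r = T), and (r ∨ ¬s) → (s → t) holds there. If s is false, (r ∨ ¬s) → (s → t) reduces to true regardless of the other variables. Either way (r ∨ ¬s) → (s → t) holds.

Only the reverse direction holds.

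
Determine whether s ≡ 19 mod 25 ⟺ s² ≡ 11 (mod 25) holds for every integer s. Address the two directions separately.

(⇐) This fails: take s = 6. Then 6² = 36 ≡ 11 (mod 25), yet 6 ≡ 6 (mod 25), not 19.

(⇒) Suppose s ≡ 19 mod 25. Write s = 25j + 19. Then (25j + 19)² = 625j² + 950j + 361 = 25(25j² + 38j + 14) + 11, so s² ≡ 11 (mod 25).

(⇒) holds; (⇐) fails.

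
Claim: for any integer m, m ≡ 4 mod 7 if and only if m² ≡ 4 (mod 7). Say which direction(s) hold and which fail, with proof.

Neither implication holds.

(⇒) This fails: take m = 4. Then 4 ≡ 4 (mod 7), but 4² = 16 ≡ 2 (mod 7), not 4.

(⇐) This fails: take m = 2. Then 2² = 4 ≡ 4 (mod 7), yet 2 ≡ 2 (mod 7), not 4.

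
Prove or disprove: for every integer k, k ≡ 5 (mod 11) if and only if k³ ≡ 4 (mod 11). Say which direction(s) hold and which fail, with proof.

[⇐] For the converse, argue contrapositively. If k ≢ 5 (mod 11), then k is congruent to one of 0, 1, 2, 3, 4, 6, 7, 8, 9, 10 modulo 11, and these give k³ ≡ 0, 1, 8, 5, 9, 7, 2, 6, 3, 10 respectively — never 4.

[⇒] Suppose k ≡ 5 (mod 11). Write k = 11j + 5. Then (11j + 5)³ = 1331j³ + 1815j² + 825j + 125 = 11(121j³ + 165j² + 75j + 11) + 4, so k³ ≡ 4 (mod 11).

The biconditional holds.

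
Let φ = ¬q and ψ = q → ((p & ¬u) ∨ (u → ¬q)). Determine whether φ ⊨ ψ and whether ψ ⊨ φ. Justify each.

Not equivalent: only (⇒) holds.

[⇒] Assume the antecedent. If q is true, the antecedent cannot hold. If q is false, q → ((p & ¬u) ∨ (u → ¬q)) reduces to true regardless of the other variables. Either way q → ((p & ¬u) ∨ (u → ¬q)) holds.

[⇐] This fails. Under q = T, u = F, p = F, the left side is false but the right side is true.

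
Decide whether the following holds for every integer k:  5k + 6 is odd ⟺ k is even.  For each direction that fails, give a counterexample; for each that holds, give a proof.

[⇒] This fails: k = 7 gives 5k + 6 = 41, which is odd, but 7 is odd, not even.

[⇐] This also fails: k = 2 is even, but 5k + 6 = 16 is even, not odd.

(⇒) fails and (⇐) fails.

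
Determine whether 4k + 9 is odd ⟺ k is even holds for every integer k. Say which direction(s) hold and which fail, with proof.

(⟹) This fails: take k = 1. Then 4k + 9 = 13, which is odd, yet k = 1 is odd, not even.

(⟸) Suppose k is even. Since 4 is even, 4k is even for every k, so 4k + 9 has the same parity as 9, which is odd. Hence 4k + 9 is odd.

Only the converse holds.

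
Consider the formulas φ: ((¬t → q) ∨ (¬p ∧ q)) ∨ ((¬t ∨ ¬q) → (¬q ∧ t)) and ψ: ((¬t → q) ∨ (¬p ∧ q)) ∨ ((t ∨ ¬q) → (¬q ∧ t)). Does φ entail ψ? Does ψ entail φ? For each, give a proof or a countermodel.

(⟸) Assume the antecedent. If q is true, the consequent reduces to true regardless of the other variables. If q is false, the antecedent forces (q = F, p = F, t = T) or (q = F, p = T, t = T), and the consequent holds there. Either way the consequent holds.

(⟹) Assume the antecedent. If q is true, the consequent reduces to true regardless of the other variables. If q is false, the antecedent forces (q = F, p = F, t = T) or (q = F, p = T, t = T), and the consequent holds there. Either way the consequent holds.

Both directions hold.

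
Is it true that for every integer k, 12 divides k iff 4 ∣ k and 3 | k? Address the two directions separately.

Both directions hold.

(⟸) Suppose 4 ∣ k and 3 ∣ k. Any common multiple of 4 and 3 is a multiple of their lcm; here gcd(4, 3) = 1, so lcm(4, 3) = 4·3 = 12, so 12 ∣ k.

(⟹) If 12 ∣ k, write k = 12q. Since 12 = 3·4, k = 4·(3q), so 4 ∣ k; and since 12 = 4·3, k = 3·(4q), so 3 ∣ k.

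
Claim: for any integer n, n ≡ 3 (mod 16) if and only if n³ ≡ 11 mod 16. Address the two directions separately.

(⇐) Suppose n³ ≡ 11 (mod 16). The only residue r in {0, …, 15} with r³ ≡ 11 (mod 16) is r = 3, so n ≡ 3 (mod 16).

(⇒) Suppose n ≡ 3 (mod 16). Write n = 16j + 3. Then (16j + 3)³ = 4096j³ + 2304j² + 432j + 27 = 16(256j³ + 144j² + 27j + 1) + 11, so n³ ≡ 11 (mod 16).

The biconditional holds.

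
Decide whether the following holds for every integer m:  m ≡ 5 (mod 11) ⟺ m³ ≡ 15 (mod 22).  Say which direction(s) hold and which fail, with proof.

The forward direction fails; the converse holds.

Forward direction. This fails: take m = 16. Then 16 ≡ 5 (mod 11), but 16³ = 4096 ≡ 4 (mod 22), not 15.

Converse. The residues r modulo 22 with r³ ≡ 15 (mod 22) are exactly {5}, and each is ≡ 5 (mod 11).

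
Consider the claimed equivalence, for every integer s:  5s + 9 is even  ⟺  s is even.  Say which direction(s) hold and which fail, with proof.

[⇒] This fails: s = 7 gives 5s + 9 = 44, which is even, but 7 is odd, not even.

[⇐] This also fails: s = 6 is even, but 5s + 9 = 39 is odd, not even.

Neither direction holds.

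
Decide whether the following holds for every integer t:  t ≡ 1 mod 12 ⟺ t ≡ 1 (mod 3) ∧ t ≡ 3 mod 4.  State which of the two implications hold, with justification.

(→) This fails: t = 1 gives 1 ≡ 1 (mod 12) but 1 ≡ 1 (mod 4), so the conjunction on the right does not hold.

(←) This fails: t = 7 satisfies both congruences on the right (7 ≡ 1 mod 3 and 7 ≡ 3 mod 4) yet 7 ≡ 7 (mod 12), not 1.

(⇒) fails and (⇐) fails.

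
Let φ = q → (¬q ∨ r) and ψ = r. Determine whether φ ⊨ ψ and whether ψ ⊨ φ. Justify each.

Only the converse holds.

Forward direction. This fails. Under q = F, r = F, the left side is true but the right side is false.

Converse. Assume the antecedent. If q is true, the antecedent forces (q = T, r = T), and q → (¬q ∨ r) holds there. If q is false, q → (¬q ∨ r) reduces to true regardless of the other variables. Either way q → (¬q ∨ r) holds.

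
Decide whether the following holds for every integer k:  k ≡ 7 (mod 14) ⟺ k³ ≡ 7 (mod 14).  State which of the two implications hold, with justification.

Equivalent; both directions hold.

[⇒] Suppose k ≡ 7 (mod 14). Write k = 14j + 7. Then (14j + 7)³ = 2744j³ + 4116j² + 2058j + 343 = 14(196j³ + 294j² + 147j + 24) + 7, so k³ ≡ 7 (mod 14).

[⇐] Conversely, suppose k³ ≡ 7 (mod 14). The only residue r in {0, …, 13} with r³ ≡ 7 (mod 14) is r = 7, so k ≡ 7 (mod 14).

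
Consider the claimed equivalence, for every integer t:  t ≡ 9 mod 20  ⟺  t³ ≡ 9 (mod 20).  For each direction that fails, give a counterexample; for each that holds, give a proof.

Both implications hold.

(←) Suppose t³ ≡ 9 (mod 20). The only residue r in {0, …, 19} with r³ ≡ 9 (mod 20) is r = 9, so t ≡ 9 (mod 20).

(→) Suppose t ≡ 9 mod 20. Write t = 20j + 9. Then (20j + 9)³ = 8000j³ + 10800j² + 4860j + 729 = 20(400j³ + 540j² + 243j + 36) + 9, so t³ ≡ 9 (mod 20).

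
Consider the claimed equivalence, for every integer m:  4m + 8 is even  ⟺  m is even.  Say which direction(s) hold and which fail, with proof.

Not equivalent: only (⇐) holds.

Forward direction. This fails: take m = 5. Then 4m + 8 = 28, which is even, yet m = 5 is odd, not even.

Converse. Suppose m is even. Since 4 is even, 4m is even for every m, so 4m + 8 has the same parity as 8, which is even. Hence 4m + 8 is even.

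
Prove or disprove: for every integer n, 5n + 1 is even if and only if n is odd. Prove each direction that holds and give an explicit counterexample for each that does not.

Both implications hold.

(⇐) Suppose n is odd; write n = 2j + 1. Then 5n + 1 = 5·(2j + 1) + 1 = 2·5j + 6, which is even.

(⇒) Suppose 5n + 1 is even. Since 5 is odd, 5n and n have the same parity, so 5n + 1 ≡ n + 1 (mod 2). As 1 is odd, 5n + 1 is even exactly when n is odd. Thus n is odd.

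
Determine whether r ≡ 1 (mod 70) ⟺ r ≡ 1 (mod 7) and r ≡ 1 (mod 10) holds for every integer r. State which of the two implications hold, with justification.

(⟹) Suppose r ≡ 1 (mod 70); write r = 70j + 1. Since 7 ∣ 70, reducing mod 7 gives r ≡ 1 (mod 7); since 10 ∣ 70, reducing mod 10 gives r ≡ 1 (mod 10).

(⟸) Conversely, if r ≡ 1 (mod 7) and r ≡ 1 (mod 10), then by the Chinese remainder theorem r ≡ 1 (mod 70). This is exactly r ≡ 1 (mod 70).

Both implications hold.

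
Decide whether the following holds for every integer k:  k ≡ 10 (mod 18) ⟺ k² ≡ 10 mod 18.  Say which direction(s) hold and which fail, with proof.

Only the forward implication holds.

(⟸) This fails: take k = 8. Then 8² = 64 ≡ 10 (mod 18), yet 8 ≡ 8 (mod 18), not 10.

(⟹) Suppose k ≡ 10 (mod 18). Write k = 18j + 10. Then (18j + 10)² = 324j² + 360j + 100 = 18(18j² + 20j + 5) + 10, so k² ≡ 10 (mod 18).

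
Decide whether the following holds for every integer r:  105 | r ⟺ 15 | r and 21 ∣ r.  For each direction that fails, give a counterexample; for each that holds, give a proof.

Both directions hold.

(⇒) If 105 ∣ r, write r = 105q. Since 105 = 7·15, r = 15·(7q), so 15 ∣ r; and since 105 = 5·21, r = 21·(5q), so 21 ∣ r.

(⇐) Suppose 15 ∣ r and 21 ∣ r. Any common multiple of 15 and 21 is a multiple of their lcm; here lcm(15, 21) = 15·21/gcd(15, 21) = 315/3 = 105, so 105 ∣ r.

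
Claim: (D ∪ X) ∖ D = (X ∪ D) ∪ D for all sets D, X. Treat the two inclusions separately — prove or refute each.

Forward inclusion. Let x ∈ (D ∪ X) ∖ D. Then x ∈ X and x ∉ D, from which x ∈ (X ∪ D) ∪ D.

Reverse inclusion. This inclusion fails. Take D = {1}, X = ∅; then 1 ∈ (X ∪ D) ∪ D but 1 ∉ (D ∪ X) ∖ D.

(⊆) holds; (⊇) fails.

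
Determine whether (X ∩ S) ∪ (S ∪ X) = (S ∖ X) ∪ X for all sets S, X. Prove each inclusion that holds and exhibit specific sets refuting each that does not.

Both inclusions hold.

Forward inclusion. Let x ∈ (X ∩ S) ∪ (S ∪ X). Then either x ∈ S and x ∉ X; or x ∈ X and x ∉ S; or x ∈ S ∩ X. In each case x ∈ (S ∖ X) ∪ X, so (X ∩ S) ∪ (S ∪ X) ⊆ (S ∖ X) ∪ X.

Reverse inclusion. Let x ∈ (S ∖ X) ∪ X. Then either x ∈ S and x ∉ X; or x ∈ X and x ∉ S; or x ∈ S ∩ X. In each case x ∈ (X ∩ S) ∪ (S ∪ X), so (S ∖ X) ∪ X ⊆ (X ∩ S) ∪ (S ∪ X).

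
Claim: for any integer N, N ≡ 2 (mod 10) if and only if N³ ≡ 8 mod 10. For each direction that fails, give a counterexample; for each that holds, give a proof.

Equivalent; both directions hold.

Converse. For the converse, argue contrapositively. If N ≢ 2 (mod 10), then N is congruent to one of 0, 1, 3, 4, 5, 6, 7, 8, 9 modulo 10, and these give N³ ≡ 0, 1, 7, 4, 5, 6, 3, 2, 9 respectively — never 8.

Forward direction. Suppose N ≡ 2 (mod 10). Write N = 10j + 2. Then (10j + 2)³ = 1000j³ + 600j² + 120j + 8 = 10(100j³ + 60j² + 12j) + 8, so N³ ≡ 8 (mod 10).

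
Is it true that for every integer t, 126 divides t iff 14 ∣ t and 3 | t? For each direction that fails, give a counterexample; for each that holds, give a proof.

Only the forward implication holds.

(⟹) If 126 ∣ t, write t = 126q. Since 126 = 9·14, t = 14·(9q), so 14 ∣ t; and since 126 = 42·3, t = 3·(42q), so 3 ∣ t.

(⟸) This fails: take t = 42. Both 14 ∣ 42 and 3 ∣ 42, yet 42 is not a multiple of 126 (since 42 = 0·126 + 42), so 126 ∤ 42.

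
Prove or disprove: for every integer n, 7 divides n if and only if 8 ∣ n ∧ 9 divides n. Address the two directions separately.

Both directions fail.

Forward direction. This fails: take n = 7. Certainly 7 ∣ 7, but 8 ∤ 7.

Converse. This fails: take n = 72. Both 8 ∣ 72 and 9 ∣ 72, yet 72 is not a multiple of 7 (since 72 = 10·7 + 2), so 7 ∤ 72.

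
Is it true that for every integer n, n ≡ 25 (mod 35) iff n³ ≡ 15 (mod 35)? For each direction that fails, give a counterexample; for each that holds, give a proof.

Only the forward direction holds.

(⟹) Suppose n ≡ 25 (mod 35). Write n = 35j + 25. Then (35j + 25)³ = 42875j³ + 91875j² + 65625j + 15625 = 35(1225j³ + 2625j² + 1875j + 446) + 15, so n³ ≡ 15 (mod 35).

(⟸) This fails: take n = 15. Then 15³ = 3375 ≡ 15 (mod 35), yet 15 ≡ 15 (mod 35), not 25.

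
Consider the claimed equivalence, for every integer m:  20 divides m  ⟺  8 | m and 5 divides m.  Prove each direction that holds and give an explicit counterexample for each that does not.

Only the reverse direction holds.

[⇒] This fails: take m = 20. Certainly 20 ∣ 20, but 8 ∤ 20.

[⇐] Suppose 8 ∣ m and 5 ∣ m. Any common multiple of 8 and 5 is a multiple of their lcm; here gcd(8, 5) = 1, so lcm(8, 5) = 8·5 = 40, so 40 ∣ m. Since 20 ∣ 40, it follows that 20 ∣ m.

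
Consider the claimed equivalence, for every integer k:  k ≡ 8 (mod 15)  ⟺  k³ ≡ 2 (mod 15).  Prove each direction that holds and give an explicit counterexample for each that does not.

[⇐] Suppose k³ ≡ 2 (mod 15). The only residue r in {0, …, 14} with r³ ≡ 2 (mod 15) is r = 8, so k ≡ 8 (mod 15).

[⇒] Suppose k ≡ 8 (mod 15). Write k = 15j + 8. Then (15j + 8)³ = 3375j³ + 5400j² + 2880j + 512 = 15(225j³ + 360j² + 192j + 34) + 2, so k³ ≡ 2 (mod 15).

Both directions hold.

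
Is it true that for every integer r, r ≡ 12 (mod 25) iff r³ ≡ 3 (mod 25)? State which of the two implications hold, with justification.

(⇒) Suppose r ≡ 12 (mod 25). Write r = 25j + 12. Then (25j + 12)³ = 15625j³ + 22500j² + 10800j + 1728 = 25(625j³ + 900j² + 432j + 69) + 3, so r³ ≡ 3 (mod 25).

(⇐) Conversely, suppose r³ ≡ 3 (mod 25). The only residue r in {0, …, 24} with r³ ≡ 3 (mod 25) is r = 12, so r ≡ 12 (mod 25).

Both directions hold.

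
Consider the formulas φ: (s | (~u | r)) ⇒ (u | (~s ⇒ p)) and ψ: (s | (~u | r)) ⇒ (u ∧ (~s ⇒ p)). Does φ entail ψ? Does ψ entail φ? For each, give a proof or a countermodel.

(⇒) fails; (⇐) holds.

Converse. Assume the antecedent. If u is true, the consequent reduces to true regardless of the other variables. If u is false, the antecedent cannot hold. Either way the consequent holds.

Forward direction. This fails. Under s = T, u = F, p = F, r = F, the left side is true but the right side is false.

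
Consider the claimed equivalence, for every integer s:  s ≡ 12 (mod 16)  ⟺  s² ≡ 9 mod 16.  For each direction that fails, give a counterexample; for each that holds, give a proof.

Both directions fail.

Forward direction. This fails: take s = 12. Then 12 ≡ 12 (mod 16), but 12² = 144 ≡ 0 (mod 16), not 9.

Converse. This fails: take s = 3. Then 3² = 9 ≡ 9 (mod 16), yet 3 ≡ 3 (mod 16), not 12.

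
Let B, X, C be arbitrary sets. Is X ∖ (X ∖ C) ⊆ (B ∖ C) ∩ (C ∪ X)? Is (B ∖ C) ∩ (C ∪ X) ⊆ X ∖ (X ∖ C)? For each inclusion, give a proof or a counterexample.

(⊆) This inclusion fails. Take B = ∅, X = {1}, C = {1}; then 1 ∈ X ∖ (X ∖ C) but 1 ∉ (B ∖ C) ∩ (C ∪ X).

(⊇) This inclusion fails. Take B = {1}, X = {1}, C = ∅; then 1 ∈ (B ∖ C) ∩ (C ∪ X) but 1 ∉ X ∖ (X ∖ C).

Both inclusions fail.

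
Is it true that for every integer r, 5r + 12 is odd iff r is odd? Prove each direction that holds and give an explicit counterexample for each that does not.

Both implications hold.

(⇒) Suppose 5r + 12 is odd. Since 5 is odd, 5r and r have the same parity, so 5r + 12 ≡ r + 12 (mod 2). As 12 is even, 5r + 12 is odd exactly when r is odd. Thus r is odd.

(⇐) Conversely, suppose r is odd; write r = 2j + 1. Then 5r + 12 = 5·(2j + 1) + 12 = 2·5j + 17, which is odd.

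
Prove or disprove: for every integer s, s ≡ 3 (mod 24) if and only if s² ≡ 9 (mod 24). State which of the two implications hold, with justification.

[⇒] Suppose s ≡ 3 (mod 24). Write s = 24j + 3. Then (24j + 3)² = 576j² + 144j + 9 = 24(24j² + 6j) + 9, so s² ≡ 9 (mod 24).

[⇐] This fails: take s = 9. Then 9² = 81 ≡ 9 (mod 24), yet 9 ≡ 9 (mod 24), not 3.

The forward direction holds; the converse fails.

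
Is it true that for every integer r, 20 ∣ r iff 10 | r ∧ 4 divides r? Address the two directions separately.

Forward direction. If 20 ∣ r, write r = 20q. Since 20 = 2·10, r = 10·(2q), so 10 ∣ r; and since 20 = 5·4, r = 4·(5q), so 4 ∣ r.

Converse. Suppose 10 ∣ r and 4 ∣ r. Any common multiple of 10 and 4 is a multiple of their lcm; here lcm(10, 4) = 10·4/gcd(10, 4) = 40/2 = 20, so 20 ∣ r.

Both directions hold; the statement is true.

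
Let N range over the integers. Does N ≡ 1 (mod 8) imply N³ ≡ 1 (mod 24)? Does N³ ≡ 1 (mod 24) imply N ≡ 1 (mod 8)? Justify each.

(⇒) This fails: take N = 9. Then 9 ≡ 1 (mod 8), but 9³ = 729 ≡ 9 (mod 24), not 1.

(⇐) Conversely, the residues r modulo 24 with r³ ≡ 1 (mod 24) are exactly {1}, and each is ≡ 1 (mod 8).

Not equivalent: only (⇐) holds.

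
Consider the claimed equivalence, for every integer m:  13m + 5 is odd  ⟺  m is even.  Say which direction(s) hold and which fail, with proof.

(→) Suppose 13m + 5 is odd. Since 13 is odd, 13m and m have the same parity, so 13m + 5 ≡ m + 5 (mod 2). As 5 is odd, 13m + 5 is odd exactly when m is even. Thus m is even.

(←) Conversely, suppose m is even; write m = 2j. Then 13m + 5 = 13·(2j) + 5 = 2·13j + 5, which is odd.

Both implications hold.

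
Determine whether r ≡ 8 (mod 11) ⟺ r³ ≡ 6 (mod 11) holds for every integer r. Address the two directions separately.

(⟹) Suppose r ≡ 8 (mod 11). Write r = 11j + 8. Then (11j + 8)³ = 1331j³ + 2904j² + 2112j + 512 = 11(121j³ + 264j² + 192j + 46) + 6, so r³ ≡ 6 (mod 11).

(⟸) For the converse, argue contrapositively. If r ≢ 8 (mod 11), then r is congruent to one of 0, 1, 2, 3, 4, 5, 6, 7, 9, 10 modulo 11, and these give r³ ≡ 0, 1, 8, 5, 9, 4, 7, 2, 3, 10 respectively — never 6.

Both directions hold; the statement is true.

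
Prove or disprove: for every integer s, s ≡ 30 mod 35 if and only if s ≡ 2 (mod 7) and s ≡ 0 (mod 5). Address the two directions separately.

[⇐] If s ≡ 2 (mod 7) and s ≡ 0 (mod 5), then by the Chinese remainder theorem s ≡ 30 (mod 35). This is exactly s ≡ 30 (mod 35).

[⇒] Suppose s ≡ 30 (mod 35); write s = 35j + 30. Since 7 ∣ 35, reducing mod 7 gives s ≡ 30 ≡ 2 (mod 7); since 5 ∣ 35, reducing mod 5 gives s ≡ 30 ≡ 0 (mod 5).

Equivalent; both directions hold.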